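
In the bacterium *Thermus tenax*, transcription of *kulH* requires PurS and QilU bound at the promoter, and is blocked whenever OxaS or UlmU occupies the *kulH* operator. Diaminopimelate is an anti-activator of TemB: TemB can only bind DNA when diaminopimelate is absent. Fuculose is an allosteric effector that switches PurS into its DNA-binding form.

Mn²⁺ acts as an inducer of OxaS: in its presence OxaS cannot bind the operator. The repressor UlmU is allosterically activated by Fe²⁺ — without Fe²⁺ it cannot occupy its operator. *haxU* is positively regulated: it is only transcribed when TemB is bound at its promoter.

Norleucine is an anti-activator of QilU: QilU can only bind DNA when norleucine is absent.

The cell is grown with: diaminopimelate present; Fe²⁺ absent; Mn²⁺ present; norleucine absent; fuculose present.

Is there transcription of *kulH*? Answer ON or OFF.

Fuculose is present, so PurS is active.
Norleucine is absent, so QilU is active.
Mn²⁺ is present, so OxaS is inactive.
Fe²⁺ is absent, so UlmU is inactive.
No repressor is bound and PurS and QilU are active, so *kulH* is transcribed.

ON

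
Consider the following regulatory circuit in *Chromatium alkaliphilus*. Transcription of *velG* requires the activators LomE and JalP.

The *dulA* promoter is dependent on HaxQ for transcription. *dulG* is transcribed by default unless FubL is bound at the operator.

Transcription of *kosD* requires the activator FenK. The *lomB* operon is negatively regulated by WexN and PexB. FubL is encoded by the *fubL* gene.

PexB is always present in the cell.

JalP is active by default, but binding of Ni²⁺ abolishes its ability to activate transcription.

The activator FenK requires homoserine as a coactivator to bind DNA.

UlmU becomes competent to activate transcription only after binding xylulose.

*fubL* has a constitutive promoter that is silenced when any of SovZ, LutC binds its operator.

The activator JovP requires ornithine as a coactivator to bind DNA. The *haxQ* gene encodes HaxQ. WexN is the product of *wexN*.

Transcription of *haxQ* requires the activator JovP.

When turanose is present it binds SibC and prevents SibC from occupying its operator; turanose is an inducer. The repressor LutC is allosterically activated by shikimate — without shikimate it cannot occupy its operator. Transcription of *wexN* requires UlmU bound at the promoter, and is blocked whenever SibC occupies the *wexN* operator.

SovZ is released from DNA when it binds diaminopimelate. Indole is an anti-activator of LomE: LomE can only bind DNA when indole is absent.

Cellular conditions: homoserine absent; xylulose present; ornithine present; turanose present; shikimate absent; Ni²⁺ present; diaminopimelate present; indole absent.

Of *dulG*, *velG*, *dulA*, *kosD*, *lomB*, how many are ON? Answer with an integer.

1

Diaminopimelate is present, so SovZ is inactive.
Shikimate is absent, so LutC is inactive.
With no repressor bound, *fubL* is transcribed.
So FubL is produced and active.
With repressor FubL bound, *dulG* is not transcribed.
→ *dulG* is OFF.
Indole is absent, so LomE is active.
Ni²⁺ is present, so JalP is inactive.
Required activator JalP is absent, so *velG* is not transcribed.
→ *velG* is OFF.
Ornithine is present, so JovP is active.
No repressor is bound and JovP is active, so *haxQ* is transcribed.
So HaxQ is produced and active.
No repressor is bound and HaxQ is active, so *dulA* is transcribed.
→ *dulA* is ON.
Homoserine is absent, so FenK is inactive.
Required activator FenK is absent, so *kosD* is not transcribed.
→ *kosD* is OFF.
Xylulose is present, so UlmU is active.
Turanose is present, so SibC is inactive.
No repressor is bound and UlmU is active, so *wexN* is transcribed.
So WexN is produced and active.
PexB is produced constitutively and is active.
With repressor WexN bound, *lomB* is not transcribed.
→ *lomB* is OFF.
1 of the 5 genes is transcribed.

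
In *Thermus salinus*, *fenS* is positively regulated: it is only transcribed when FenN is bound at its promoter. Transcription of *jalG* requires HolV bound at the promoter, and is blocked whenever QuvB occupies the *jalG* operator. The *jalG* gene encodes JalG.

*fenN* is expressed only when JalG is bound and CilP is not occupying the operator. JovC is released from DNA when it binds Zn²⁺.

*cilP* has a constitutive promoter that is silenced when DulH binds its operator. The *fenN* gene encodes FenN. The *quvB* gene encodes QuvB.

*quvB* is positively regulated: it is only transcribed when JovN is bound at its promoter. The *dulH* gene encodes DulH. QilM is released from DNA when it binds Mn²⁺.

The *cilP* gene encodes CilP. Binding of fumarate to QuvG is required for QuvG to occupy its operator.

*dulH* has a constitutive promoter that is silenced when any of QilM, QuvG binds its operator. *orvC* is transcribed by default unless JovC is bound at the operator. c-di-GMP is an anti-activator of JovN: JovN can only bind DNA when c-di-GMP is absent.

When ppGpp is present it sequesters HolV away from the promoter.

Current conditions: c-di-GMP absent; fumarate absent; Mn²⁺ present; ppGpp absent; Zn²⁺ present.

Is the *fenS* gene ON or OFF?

OFF

Mn²⁺ is present, so QilM is inactive.
Fumarate is absent, so QuvG is inactive.
With no repressor bound, *dulH* is transcribed.
So DulH is produced and active.
With repressor DulH bound, *cilP* is not transcribed.
So CilP is not produced.
c-di-GMP is absent, so JovN is active.
No repressor is bound and JovN is active, so *quvB* is transcribed.
So QuvB is produced and active.
ppGpp is absent, so HolV is active.
With repressor QuvB bound, *jalG* is not transcribed.
So JalG is not produced.
Required activator JalG is absent, so *fenN* is not transcribed.
So FenN is not produced.
Required activator FenN is absent, so *fenS* is not transcribed.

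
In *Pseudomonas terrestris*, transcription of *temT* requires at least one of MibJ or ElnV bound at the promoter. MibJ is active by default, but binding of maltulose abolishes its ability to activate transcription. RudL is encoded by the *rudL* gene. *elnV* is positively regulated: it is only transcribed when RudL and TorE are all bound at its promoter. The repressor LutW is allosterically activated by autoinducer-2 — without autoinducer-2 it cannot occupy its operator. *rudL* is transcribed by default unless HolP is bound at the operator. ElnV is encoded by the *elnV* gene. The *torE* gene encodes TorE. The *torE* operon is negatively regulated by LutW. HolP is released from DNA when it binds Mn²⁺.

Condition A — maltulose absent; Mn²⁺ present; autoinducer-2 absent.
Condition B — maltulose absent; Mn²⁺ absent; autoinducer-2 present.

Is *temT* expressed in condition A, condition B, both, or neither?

Condition A:
Maltulose is absent, so MibJ is active.
Mn²⁺ is present, so HolP is inactive.
With no repressor bound, *rudL* is transcribed.
So RudL is produced and active.
Autoinducer-2 is absent, so LutW is inactive.
With no repressor bound, *torE* is transcribed.
So TorE is produced and active.
No repressor is bound and RudL and TorE are active, so *elnV* is transcribed.
So ElnV is produced and active.
Activator MibJ is present, so *temT* is transcribed.
→ *temT* is ON in A.
Condition B:
Maltulose is absent, so MibJ is active.
Mn²⁺ is absent, so HolP is active.
With repressor HolP bound, *rudL* is not transcribed.
So RudL is not produced.
Autoinducer-2 is present, so LutW is active.
With repressor LutW bound, *torE* is not transcribed.
So TorE is not produced.
Required activator RudL is absent, so *elnV* is not transcribed.
So ElnV is not produced.
Activator MibJ is present, so *temT* is transcribed.
→ *temT* is ON in B.

both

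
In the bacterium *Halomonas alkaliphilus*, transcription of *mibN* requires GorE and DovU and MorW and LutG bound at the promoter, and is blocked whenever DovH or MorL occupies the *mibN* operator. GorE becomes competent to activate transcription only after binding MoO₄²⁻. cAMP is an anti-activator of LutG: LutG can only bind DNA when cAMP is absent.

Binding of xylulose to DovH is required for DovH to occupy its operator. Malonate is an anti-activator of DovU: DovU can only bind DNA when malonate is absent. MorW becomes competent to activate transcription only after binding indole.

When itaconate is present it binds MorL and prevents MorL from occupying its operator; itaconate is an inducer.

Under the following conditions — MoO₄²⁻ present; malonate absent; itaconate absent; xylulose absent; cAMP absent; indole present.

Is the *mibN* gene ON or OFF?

MoO₄²⁻ is present, so GorE is active.
Malonate is absent, so DovU is active.
Indole is present, so MorW is active.
Xylulose is absent, so DovH is inactive.
cAMP is absent, so LutG is active.
Itaconate is absent, so MorL is active.
With repressor MorL bound, *mibN* is not transcribed.

OFF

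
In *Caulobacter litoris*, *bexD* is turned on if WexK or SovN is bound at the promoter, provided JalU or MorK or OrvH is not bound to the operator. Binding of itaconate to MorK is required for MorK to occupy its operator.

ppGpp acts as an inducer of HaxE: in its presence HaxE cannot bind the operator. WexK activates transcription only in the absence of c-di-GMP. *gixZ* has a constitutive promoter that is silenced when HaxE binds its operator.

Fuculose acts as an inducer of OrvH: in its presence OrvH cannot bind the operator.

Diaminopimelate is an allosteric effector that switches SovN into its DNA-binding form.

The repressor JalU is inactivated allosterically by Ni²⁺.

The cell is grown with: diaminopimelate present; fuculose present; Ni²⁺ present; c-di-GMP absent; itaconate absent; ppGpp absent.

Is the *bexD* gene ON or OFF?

c-di-GMP is absent, so WexK is active.
Diaminopimelate is present, so SovN is active.
Ni²⁺ is present, so JalU is inactive.
Itaconate is absent, so MorK is inactive.
Fuculose is present, so OrvH is inactive.
Activator WexK is present, so *bexD* is transcribed.

ON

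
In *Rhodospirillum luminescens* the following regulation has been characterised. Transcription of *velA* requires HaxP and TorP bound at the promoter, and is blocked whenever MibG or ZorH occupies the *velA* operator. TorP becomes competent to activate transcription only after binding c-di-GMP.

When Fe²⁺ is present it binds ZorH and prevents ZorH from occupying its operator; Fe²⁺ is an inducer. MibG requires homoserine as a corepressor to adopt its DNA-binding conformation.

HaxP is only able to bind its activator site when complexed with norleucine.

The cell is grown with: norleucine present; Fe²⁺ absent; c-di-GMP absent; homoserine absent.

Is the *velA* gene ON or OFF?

OFF

Homoserine is absent, so MibG is inactive.
Fe²⁺ is absent, so ZorH is active.
Norleucine is present, so HaxP is active.
c-di-GMP is absent, so TorP is inactive.
With repressor ZorH bound, *velA* is not transcribed.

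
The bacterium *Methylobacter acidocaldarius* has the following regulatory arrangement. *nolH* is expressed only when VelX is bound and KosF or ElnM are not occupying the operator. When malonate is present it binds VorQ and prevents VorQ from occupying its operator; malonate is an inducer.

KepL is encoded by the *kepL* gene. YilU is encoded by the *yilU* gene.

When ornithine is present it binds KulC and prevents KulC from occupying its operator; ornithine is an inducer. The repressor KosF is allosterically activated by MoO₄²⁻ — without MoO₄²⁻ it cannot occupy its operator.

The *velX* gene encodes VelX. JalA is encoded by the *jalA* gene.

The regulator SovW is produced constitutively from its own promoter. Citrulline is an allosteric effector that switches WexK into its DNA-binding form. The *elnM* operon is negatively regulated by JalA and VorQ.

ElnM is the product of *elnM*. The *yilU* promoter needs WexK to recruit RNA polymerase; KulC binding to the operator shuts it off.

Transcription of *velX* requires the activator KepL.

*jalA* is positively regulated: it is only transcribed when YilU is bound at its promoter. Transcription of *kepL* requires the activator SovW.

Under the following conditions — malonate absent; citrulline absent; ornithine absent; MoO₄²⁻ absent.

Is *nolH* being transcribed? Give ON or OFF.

ON

SovW is produced constitutively and is active.
No repressor is bound and SovW is active, so *kepL* is transcribed.
So KepL is produced and active.
No repressor is bound and KepL is active, so *velX* is transcribed.
So VelX is produced and active.
MoO₄²⁻ is absent, so KosF is inactive.
Citrulline is absent, so WexK is inactive.
Ornithine is absent, so KulC is active.
With repressor KulC bound, *yilU* is not transcribed.
So YilU is not produced.
Required activator YilU is absent, so *jalA* is not transcribed.
So JalA is not produced.
Malonate is absent, so VorQ is active.
With repressor VorQ bound, *elnM* is not transcribed.
So ElnM is not produced.
No repressor is bound and VelX is active, so *nolH* is transcribed.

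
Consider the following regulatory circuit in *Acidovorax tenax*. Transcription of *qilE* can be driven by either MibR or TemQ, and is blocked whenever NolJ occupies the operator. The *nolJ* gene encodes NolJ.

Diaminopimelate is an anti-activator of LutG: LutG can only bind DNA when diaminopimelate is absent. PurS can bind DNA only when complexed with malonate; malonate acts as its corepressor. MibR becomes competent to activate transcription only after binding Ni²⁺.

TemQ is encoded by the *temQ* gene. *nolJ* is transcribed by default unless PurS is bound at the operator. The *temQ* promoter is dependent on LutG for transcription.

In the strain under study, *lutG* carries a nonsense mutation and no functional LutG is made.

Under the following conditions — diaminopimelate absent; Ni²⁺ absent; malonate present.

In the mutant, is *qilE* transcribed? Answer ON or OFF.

OFF

Ni²⁺ is absent, so MibR is inactive.
Malonate is present, so PurS is active.
With repressor PurS bound, *nolJ* is not transcribed.
So NolJ is not produced.
LutG is non-functional in this strain, so it has no effect.
Required activator LutG is absent, so *temQ* is not transcribed.
So TemQ is not produced.
No activator is available at the *qilE* promoter, so *qilE* is not transcribed.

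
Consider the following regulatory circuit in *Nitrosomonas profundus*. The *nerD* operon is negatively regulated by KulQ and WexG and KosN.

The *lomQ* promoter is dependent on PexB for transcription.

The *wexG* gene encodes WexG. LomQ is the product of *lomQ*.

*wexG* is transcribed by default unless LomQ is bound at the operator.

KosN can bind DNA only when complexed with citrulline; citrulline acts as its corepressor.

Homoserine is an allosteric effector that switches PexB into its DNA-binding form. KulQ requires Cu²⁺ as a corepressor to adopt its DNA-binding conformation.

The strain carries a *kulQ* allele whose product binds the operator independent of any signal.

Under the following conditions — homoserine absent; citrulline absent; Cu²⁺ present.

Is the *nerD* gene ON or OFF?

OFF

KulQ is constitutively active in this strain.
Homoserine is absent, so PexB is inactive.
Required activator PexB is absent, so *lomQ* is not transcribed.
So LomQ is not produced.
With no repressor bound, *wexG* is transcribed.
So WexG is produced and active.
Citrulline is absent, so KosN is inactive.
With repressor KulQ bound, *nerD* is not transcribed.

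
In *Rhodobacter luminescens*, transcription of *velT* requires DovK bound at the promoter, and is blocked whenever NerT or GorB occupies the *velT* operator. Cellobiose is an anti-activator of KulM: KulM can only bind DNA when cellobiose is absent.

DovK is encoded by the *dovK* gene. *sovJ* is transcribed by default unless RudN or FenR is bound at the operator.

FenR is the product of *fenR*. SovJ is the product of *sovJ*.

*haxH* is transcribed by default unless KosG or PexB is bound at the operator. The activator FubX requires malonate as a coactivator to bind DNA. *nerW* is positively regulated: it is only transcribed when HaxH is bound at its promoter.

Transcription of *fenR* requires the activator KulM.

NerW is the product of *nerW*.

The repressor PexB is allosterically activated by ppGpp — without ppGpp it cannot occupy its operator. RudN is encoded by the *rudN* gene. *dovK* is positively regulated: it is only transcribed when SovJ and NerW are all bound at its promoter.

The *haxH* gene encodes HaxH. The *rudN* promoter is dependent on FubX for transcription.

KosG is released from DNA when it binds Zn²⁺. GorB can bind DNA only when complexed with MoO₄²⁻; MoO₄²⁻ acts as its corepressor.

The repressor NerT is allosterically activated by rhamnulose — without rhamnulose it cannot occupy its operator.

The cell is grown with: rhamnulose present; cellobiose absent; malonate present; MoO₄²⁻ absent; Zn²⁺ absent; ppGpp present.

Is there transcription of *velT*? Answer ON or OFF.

OFF

Rhamnulose is present, so NerT is active.
MoO₄²⁻ is absent, so GorB is inactive.
Malonate is present, so FubX is active.
No repressor is bound and FubX is active, so *rudN* is transcribed.
So RudN is produced and active.
Cellobiose is absent, so KulM is active.
No repressor is bound and KulM is active, so *fenR* is transcribed.
So FenR is produced and active.
With repressor RudN bound, *sovJ* is not transcribed.
So SovJ is not produced.
Zn²⁺ is absent, so KosG is active.
ppGpp is present, so PexB is active.
With repressor KosG bound, *haxH* is not transcribed.
So HaxH is not produced.
Required activator HaxH is absent, so *nerW* is not transcribed.
So NerW is not produced.
Required activator SovJ is absent, so *dovK* is not transcribed.
So DovK is not produced.
With repressor NerT bound, *velT* is not transcribed.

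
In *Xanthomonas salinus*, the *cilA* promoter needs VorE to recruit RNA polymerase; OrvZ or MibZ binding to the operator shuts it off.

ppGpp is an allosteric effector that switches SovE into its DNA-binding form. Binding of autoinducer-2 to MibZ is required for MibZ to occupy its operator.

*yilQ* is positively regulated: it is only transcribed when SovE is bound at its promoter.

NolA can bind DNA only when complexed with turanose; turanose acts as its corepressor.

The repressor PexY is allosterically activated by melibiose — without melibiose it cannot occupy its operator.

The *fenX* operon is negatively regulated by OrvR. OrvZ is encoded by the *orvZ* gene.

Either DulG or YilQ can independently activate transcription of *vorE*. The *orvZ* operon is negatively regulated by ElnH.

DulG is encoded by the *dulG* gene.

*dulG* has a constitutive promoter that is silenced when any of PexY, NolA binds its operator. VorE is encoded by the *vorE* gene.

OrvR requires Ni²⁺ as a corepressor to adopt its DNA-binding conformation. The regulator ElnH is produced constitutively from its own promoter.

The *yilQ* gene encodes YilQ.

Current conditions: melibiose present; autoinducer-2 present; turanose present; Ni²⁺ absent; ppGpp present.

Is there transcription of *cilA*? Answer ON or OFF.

OFF

Melibiose is present, so PexY is active.
Turanose is present, so NolA is active.
With repressor PexY bound, *dulG* is not transcribed.
So DulG is not produced.
ppGpp is present, so SovE is active.
No repressor is bound and SovE is active, so *yilQ* is transcribed.
So YilQ is produced and active.
Activator YilQ is present, so *vorE* is transcribed.
So VorE is produced and active.
ElnH is produced constitutively and is active.
With repressor ElnH bound, *orvZ* is not transcribed.
So OrvZ is not produced.
Autoinducer-2 is present, so MibZ is active.
With repressor MibZ bound, *cilA* is not transcribed.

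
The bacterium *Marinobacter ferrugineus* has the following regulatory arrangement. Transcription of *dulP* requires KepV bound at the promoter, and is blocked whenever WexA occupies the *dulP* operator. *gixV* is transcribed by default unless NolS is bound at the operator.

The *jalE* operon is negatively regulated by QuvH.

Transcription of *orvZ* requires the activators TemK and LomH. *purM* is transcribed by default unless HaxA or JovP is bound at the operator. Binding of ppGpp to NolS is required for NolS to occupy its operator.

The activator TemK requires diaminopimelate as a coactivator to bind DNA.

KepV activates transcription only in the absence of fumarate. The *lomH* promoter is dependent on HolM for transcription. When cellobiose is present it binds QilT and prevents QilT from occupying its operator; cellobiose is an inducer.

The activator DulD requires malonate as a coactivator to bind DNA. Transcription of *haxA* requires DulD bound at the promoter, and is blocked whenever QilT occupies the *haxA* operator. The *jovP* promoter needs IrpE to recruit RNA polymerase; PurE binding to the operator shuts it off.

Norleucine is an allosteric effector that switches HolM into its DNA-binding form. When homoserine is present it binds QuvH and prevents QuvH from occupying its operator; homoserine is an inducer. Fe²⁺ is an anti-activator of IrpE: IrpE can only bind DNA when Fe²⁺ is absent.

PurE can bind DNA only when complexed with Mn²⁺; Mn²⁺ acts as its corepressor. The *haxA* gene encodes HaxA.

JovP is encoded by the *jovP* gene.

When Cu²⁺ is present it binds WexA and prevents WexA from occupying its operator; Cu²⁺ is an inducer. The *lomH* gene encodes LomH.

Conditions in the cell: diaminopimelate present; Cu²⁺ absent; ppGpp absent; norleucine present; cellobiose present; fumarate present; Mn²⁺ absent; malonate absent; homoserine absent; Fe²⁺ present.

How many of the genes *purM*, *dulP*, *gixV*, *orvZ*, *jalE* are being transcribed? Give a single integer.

3

Malonate is absent, so DulD is inactive.
Cellobiose is present, so QilT is inactive.
Required activator DulD is absent, so *haxA* is not transcribed.
So HaxA is not produced.
Mn²⁺ is absent, so PurE is inactive.
Fe²⁺ is present, so IrpE is inactive.
Required activator IrpE is absent, so *jovP* is not transcribed.
So JovP is not produced.
With no repressor bound, *purM* is transcribed.
→ *purM* is ON.
Cu²⁺ is absent, so WexA is active.
Fumarate is present, so KepV is inactive.
With repressor WexA bound, *dulP* is not transcribed.
→ *dulP* is OFF.
ppGpp is absent, so NolS is inactive.
With no repressor bound, *gixV* is transcribed.
→ *gixV* is ON.
Diaminopimelate is present, so TemK is active.
Norleucine is present, so HolM is active.
No repressor is bound and HolM is active, so *lomH* is transcribed.
So LomH is produced and active.
No repressor is bound and TemK and LomH are active, so *orvZ* is transcribed.
→ *orvZ* is ON.
Homoserine is absent, so QuvH is active.
With repressor QuvH bound, *jalE* is not transcribed.
→ *jalE* is OFF.
3 of the 5 genes are transcribed.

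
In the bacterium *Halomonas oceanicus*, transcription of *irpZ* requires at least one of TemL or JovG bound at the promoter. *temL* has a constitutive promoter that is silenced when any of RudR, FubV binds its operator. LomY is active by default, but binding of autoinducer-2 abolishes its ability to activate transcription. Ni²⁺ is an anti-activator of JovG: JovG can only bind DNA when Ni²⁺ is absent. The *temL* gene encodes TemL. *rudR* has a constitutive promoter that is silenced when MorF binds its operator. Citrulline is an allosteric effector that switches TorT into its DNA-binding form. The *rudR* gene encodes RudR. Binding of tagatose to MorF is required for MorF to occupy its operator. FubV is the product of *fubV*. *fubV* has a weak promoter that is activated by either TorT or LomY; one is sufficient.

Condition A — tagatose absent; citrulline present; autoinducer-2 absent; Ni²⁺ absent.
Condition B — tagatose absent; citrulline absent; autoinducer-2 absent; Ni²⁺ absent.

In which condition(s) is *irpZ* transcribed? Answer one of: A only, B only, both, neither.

Condition A:
Tagatose is absent, so MorF is inactive.
With no repressor bound, *rudR* is transcribed.
So RudR is produced and active.
Citrulline is present, so TorT is active.
Autoinducer-2 is absent, so LomY is active.
Activator TorT is present, so *fubV* is transcribed.
So FubV is produced and active.
With repressor RudR bound, *temL* is not transcribed.
So TemL is not produced.
Ni²⁺ is absent, so JovG is active.
Activator JovG is present, so *irpZ* is transcribed.
→ *irpZ* is ON in A.
Condition B:
Tagatose is absent, so MorF is inactive.
With no repressor bound, *rudR* is transcribed.
So RudR is produced and active.
Citrulline is absent, so TorT is inactive.
Autoinducer-2 is absent, so LomY is active.
Activator LomY is present, so *fubV* is transcribed.
So FubV is produced and active.
With repressor RudR bound, *temL* is not transcribed.
So TemL is not produced.
Ni²⁺ is absent, so JovG is active.
Activator JovG is present, so *irpZ* is transcribed.
→ *irpZ* is ON in B.

both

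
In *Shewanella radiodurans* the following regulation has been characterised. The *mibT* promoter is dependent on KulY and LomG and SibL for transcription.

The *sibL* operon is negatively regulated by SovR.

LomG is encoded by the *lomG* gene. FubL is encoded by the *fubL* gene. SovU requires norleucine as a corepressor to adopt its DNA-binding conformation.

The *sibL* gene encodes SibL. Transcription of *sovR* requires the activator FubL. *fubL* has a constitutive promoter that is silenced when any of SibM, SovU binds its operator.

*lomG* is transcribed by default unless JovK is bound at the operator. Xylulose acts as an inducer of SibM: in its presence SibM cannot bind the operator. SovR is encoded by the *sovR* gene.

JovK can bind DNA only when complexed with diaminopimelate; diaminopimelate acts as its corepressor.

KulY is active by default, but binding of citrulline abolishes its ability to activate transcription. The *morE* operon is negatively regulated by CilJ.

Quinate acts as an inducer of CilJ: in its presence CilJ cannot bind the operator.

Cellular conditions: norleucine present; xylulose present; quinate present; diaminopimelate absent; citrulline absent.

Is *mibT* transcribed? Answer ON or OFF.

ON

Citrulline is absent, so KulY is active.
Diaminopimelate is absent, so JovK is inactive.
With no repressor bound, *lomG* is transcribed.
So LomG is produced and active.
Xylulose is present, so SibM is inactive.
Norleucine is present, so SovU is active.
With repressor SovU bound, *fubL* is not transcribed.
So FubL is not produced.
Required activator FubL is absent, so *sovR* is not transcribed.
So SovR is not produced.
With no repressor bound, *sibL* is transcribed.
So SibL is produced and active.
No repressor is bound and KulY and LomG and SibL are active, so *mibT* is transcribed.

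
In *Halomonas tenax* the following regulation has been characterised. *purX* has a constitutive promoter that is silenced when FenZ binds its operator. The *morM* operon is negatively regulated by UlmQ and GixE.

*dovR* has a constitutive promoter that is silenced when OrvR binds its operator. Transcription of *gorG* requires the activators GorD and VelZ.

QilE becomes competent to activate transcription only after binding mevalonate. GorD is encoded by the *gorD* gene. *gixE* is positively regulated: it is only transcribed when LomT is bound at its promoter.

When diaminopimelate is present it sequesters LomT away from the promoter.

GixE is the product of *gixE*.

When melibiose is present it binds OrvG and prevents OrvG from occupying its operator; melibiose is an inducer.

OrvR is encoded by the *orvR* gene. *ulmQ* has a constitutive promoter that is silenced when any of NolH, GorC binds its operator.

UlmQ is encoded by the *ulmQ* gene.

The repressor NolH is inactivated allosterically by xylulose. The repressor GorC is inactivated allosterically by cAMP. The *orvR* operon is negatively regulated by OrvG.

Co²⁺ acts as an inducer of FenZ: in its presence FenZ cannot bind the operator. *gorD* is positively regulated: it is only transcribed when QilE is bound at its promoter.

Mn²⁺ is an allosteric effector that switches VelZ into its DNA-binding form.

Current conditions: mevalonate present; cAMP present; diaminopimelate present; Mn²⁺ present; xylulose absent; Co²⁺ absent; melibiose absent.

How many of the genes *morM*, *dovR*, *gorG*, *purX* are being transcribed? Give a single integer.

3

Xylulose is absent, so NolH is active.
cAMP is present, so GorC is inactive.
With repressor NolH bound, *ulmQ* is not transcribed.
So UlmQ is not produced.
Diaminopimelate is present, so LomT is inactive.
Required activator LomT is absent, so *gixE* is not transcribed.
So GixE is not produced.
With no repressor bound, *morM* is transcribed.
→ *morM* is ON.
Melibiose is absent, so OrvG is active.
With repressor OrvG bound, *orvR* is not transcribed.
So OrvR is not produced.
With no repressor bound, *dovR* is transcribed.
→ *dovR* is ON.
Mevalonate is present, so QilE is active.
No repressor is bound and QilE is active, so *gorD* is transcribed.
So GorD is produced and active.
Mn²⁺ is present, so VelZ is active.
No repressor is bound and GorD and VelZ are active, so *gorG* is transcribed.
→ *gorG* is ON.
Co²⁺ is absent, so FenZ is active.
With repressor FenZ bound, *purX* is not transcribed.
→ *purX* is OFF.
3 of the 4 genes are transcribed.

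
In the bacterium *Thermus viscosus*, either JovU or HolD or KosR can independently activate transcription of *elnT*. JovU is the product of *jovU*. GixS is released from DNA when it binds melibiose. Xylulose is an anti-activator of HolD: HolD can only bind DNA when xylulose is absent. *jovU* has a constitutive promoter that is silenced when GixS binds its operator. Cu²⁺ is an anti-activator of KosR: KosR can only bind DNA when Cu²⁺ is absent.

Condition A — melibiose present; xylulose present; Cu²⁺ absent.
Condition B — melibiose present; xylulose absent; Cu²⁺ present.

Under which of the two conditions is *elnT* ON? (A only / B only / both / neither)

Condition A:
Melibiose is present, so GixS is inactive.
With no repressor bound, *jovU* is transcribed.
So JovU is produced and active.
Xylulose is present, so HolD is inactive.
Cu²⁺ is absent, so KosR is active.
Activator JovU is present, so *elnT* is transcribed.
→ *elnT* is ON in A.
Condition B:
Melibiose is present, so GixS is inactive.
With no repressor bound, *jovU* is transcribed.
So JovU is produced and active.
Xylulose is absent, so HolD is active.
Cu²⁺ is present, so KosR is inactive.
Activator JovU is present, so *elnT* is transcribed.
→ *elnT* is ON in B.

both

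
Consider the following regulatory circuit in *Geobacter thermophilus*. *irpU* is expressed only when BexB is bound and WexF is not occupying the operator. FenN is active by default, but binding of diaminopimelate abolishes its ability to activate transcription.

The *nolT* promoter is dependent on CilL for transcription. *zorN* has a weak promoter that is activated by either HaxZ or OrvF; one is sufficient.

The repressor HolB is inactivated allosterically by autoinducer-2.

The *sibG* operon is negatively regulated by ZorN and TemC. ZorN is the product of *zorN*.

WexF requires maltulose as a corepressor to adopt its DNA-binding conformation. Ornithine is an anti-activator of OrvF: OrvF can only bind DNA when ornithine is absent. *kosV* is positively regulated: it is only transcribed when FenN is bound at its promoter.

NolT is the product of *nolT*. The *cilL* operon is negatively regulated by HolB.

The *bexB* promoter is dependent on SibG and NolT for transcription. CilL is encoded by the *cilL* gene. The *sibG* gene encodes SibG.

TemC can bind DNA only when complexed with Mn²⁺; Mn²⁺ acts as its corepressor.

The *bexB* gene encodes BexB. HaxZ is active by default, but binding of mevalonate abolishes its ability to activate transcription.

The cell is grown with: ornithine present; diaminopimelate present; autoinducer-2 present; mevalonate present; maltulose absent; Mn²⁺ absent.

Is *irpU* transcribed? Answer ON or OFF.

Maltulose is absent, so WexF is inactive.
Mevalonate is present, so HaxZ is inactive.
Ornithine is present, so OrvF is inactive.
No activator is available at the *zorN* promoter, so *zorN* is not transcribed.
So ZorN is not produced.
Mn²⁺ is absent, so TemC is inactive.
With no repressor bound, *sibG* is transcribed.
So SibG is produced and active.
Autoinducer-2 is present, so HolB is inactive.
With no repressor bound, *cilL* is transcribed.
So CilL is produced and active.
No repressor is bound and CilL is active, so *nolT* is transcribed.
So NolT is produced and active.
No repressor is bound and SibG and NolT are active, so *bexB* is transcribed.
So BexB is produced and active.
No repressor is bound and BexB is active, so *irpU* is transcribed.

ON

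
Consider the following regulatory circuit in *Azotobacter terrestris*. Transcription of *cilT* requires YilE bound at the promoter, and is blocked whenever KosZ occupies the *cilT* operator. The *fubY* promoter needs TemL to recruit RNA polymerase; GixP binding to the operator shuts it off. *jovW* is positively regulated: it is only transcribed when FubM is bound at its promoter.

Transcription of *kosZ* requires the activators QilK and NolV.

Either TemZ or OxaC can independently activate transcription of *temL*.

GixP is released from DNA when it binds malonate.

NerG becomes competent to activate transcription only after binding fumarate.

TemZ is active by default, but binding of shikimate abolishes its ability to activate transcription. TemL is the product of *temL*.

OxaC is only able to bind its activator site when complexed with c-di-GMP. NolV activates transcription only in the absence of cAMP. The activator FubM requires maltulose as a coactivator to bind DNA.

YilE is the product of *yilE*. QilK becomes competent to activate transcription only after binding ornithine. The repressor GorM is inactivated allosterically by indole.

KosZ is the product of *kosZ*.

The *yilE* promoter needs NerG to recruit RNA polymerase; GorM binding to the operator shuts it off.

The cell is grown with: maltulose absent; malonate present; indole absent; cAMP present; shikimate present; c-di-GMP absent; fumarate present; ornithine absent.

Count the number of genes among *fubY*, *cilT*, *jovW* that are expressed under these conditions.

0

Shikimate is present, so TemZ is inactive.
c-di-GMP is absent, so OxaC is inactive.
No activator is available at the *temL* promoter, so *temL* is not transcribed.
So TemL is not produced.
Malonate is present, so GixP is inactive.
Required activator TemL is absent, so *fubY* is not transcribed.
→ *fubY* is OFF.
Ornithine is absent, so QilK is inactive.
cAMP is present, so NolV is inactive.
Required activator QilK is absent, so *kosZ* is not transcribed.
So KosZ is not produced.
Indole is absent, so GorM is active.
Fumarate is present, so NerG is active.
With repressor GorM bound, *yilE* is not transcribed.
So YilE is not produced.
Required activator YilE is absent, so *cilT* is not transcribed.
→ *cilT* is OFF.
Maltulose is absent, so FubM is inactive.
Required activator FubM is absent, so *jovW* is not transcribed.
→ *jovW* is OFF.
0 of the 3 genes are transcribed.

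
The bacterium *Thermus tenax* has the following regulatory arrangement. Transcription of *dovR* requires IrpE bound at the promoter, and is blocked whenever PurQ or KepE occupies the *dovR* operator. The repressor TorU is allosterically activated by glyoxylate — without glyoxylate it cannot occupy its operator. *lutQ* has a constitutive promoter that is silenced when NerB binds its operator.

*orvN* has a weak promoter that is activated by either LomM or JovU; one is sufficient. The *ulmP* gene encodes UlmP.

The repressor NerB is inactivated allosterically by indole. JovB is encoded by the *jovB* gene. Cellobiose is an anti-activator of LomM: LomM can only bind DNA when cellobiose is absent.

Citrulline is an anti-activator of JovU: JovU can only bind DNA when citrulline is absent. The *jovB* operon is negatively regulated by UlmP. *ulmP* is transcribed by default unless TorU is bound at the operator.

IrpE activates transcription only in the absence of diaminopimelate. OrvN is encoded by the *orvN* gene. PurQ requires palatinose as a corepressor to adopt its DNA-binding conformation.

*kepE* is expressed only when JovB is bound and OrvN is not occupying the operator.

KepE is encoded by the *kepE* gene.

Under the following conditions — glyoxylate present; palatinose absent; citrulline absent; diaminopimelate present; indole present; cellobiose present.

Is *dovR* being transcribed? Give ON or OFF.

Diaminopimelate is present, so IrpE is inactive.
Palatinose is absent, so PurQ is inactive.
Cellobiose is present, so LomM is inactive.
Citrulline is absent, so JovU is active.
Activator JovU is present, so *orvN* is transcribed.
So OrvN is produced and active.
Glyoxylate is present, so TorU is active.
With repressor TorU bound, *ulmP* is not transcribed.
So UlmP is not produced.
With no repressor bound, *jovB* is transcribed.
So JovB is produced and active.
With repressor OrvN bound, *kepE* is not transcribed.
So KepE is not produced.
Required activator IrpE is absent, so *dovR* is not transcribed.

OFF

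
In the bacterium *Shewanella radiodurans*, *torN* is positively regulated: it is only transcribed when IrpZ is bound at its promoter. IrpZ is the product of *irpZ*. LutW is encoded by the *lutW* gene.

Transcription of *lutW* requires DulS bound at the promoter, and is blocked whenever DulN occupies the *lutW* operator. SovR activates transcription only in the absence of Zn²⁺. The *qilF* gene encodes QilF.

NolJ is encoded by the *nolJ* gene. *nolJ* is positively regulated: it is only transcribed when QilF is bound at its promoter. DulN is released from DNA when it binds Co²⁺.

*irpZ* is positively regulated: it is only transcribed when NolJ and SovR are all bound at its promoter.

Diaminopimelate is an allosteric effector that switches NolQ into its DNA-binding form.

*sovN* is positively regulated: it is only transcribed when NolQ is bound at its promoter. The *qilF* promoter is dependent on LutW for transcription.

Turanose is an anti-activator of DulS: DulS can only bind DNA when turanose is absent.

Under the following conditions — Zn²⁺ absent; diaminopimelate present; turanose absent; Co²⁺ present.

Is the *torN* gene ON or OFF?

Turanose is absent, so DulS is active.
Co²⁺ is present, so DulN is inactive.
No repressor is bound and DulS is active, so *lutW* is transcribed.
So LutW is produced and active.
No repressor is bound and LutW is active, so *qilF* is transcribed.
So QilF is produced and active.
No repressor is bound and QilF is active, so *nolJ* is transcribed.
So NolJ is produced and active.
Zn²⁺ is absent, so SovR is active.
No repressor is bound and NolJ and SovR are active, so *irpZ* is transcribed.
So IrpZ is produced and active.
No repressor is bound and IrpZ is active, so *torN* is transcribed.

ON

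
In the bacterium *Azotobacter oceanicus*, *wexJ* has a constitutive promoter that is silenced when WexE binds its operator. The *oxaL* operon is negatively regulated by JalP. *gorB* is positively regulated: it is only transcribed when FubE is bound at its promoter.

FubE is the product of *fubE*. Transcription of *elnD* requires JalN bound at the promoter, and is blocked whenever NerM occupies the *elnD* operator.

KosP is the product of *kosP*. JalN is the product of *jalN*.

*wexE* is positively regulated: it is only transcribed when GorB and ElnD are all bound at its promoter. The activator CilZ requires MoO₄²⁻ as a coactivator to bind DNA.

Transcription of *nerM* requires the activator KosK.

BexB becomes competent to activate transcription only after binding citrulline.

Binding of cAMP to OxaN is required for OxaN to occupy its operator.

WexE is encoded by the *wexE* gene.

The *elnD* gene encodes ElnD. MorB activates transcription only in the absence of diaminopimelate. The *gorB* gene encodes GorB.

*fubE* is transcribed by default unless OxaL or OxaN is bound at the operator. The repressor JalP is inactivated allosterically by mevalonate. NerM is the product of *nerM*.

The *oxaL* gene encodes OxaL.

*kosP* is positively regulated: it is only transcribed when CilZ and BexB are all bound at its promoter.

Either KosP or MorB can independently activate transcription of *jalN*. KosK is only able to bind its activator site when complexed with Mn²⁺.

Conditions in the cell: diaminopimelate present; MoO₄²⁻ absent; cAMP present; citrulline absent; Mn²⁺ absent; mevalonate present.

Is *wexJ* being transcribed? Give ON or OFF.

Mevalonate is present, so JalP is inactive.
With no repressor bound, *oxaL* is transcribed.
So OxaL is produced and active.
cAMP is present, so OxaN is active.
With repressor OxaL bound, *fubE* is not transcribed.
So FubE is not produced.
Required activator FubE is absent, so *gorB* is not transcribed.
So GorB is not produced.
Mn²⁺ is absent, so KosK is inactive.
Required activator KosK is absent, so *nerM* is not transcribed.
So NerM is not produced.
MoO₄²⁻ is absent, so CilZ is inactive.
Citrulline is absent, so BexB is inactive.
Required activator CilZ is absent, so *kosP* is not transcribed.
So KosP is not produced.
Diaminopimelate is present, so MorB is inactive.
No activator is available at the *jalN* promoter, so *jalN* is not transcribed.
So JalN is not produced.
Required activator JalN is absent, so *elnD* is not transcribed.
So ElnD is not produced.
Required activator GorB is absent, so *wexE* is not transcribed.
So WexE is not produced.
With no repressor bound, *wexJ* is transcribed.

ON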